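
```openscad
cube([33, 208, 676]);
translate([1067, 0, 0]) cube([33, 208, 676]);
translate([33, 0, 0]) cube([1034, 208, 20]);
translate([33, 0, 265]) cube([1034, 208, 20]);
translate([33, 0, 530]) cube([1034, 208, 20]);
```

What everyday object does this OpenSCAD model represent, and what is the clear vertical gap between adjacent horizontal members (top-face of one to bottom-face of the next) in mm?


A bookshelf. The clear shelf gap is 245 mm.

Two tall side panels with 3 horizontal boards between them — a bookshelf. The first two shelf undersides are at z = 0 and z = 265; with shelf thickness 20, the clear gap is 265 − 0 − 20 = 245 mm.


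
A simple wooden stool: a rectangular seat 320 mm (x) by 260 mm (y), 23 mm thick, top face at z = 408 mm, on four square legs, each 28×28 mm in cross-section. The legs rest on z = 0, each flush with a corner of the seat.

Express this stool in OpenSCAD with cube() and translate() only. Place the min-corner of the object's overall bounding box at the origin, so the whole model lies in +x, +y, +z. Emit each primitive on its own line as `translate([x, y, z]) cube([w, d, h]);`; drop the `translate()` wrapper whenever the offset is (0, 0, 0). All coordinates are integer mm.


translate([0, 0, 385]) cube([320, 260, 23]);
cube([28, 28, 385]);
translate([292, 0, 0]) cube([28, 28, 385]);
translate([0, 232, 0]) cube([28, 28, 385]);
translate([292, 232, 0]) cube([28, 28, 385]);


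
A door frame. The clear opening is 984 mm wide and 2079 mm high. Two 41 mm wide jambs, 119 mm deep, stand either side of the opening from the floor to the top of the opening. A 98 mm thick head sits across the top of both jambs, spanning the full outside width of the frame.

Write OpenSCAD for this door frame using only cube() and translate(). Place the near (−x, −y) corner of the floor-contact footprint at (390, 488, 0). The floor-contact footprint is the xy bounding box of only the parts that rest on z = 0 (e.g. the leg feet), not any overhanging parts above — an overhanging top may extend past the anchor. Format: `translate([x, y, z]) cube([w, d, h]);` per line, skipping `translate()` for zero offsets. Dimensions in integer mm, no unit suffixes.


translate([390, 488, 0]) cube([41, 119, 2079]);
translate([1415, 488, 0]) cube([41, 119, 2079]);
translate([390, 488, 2079]) cube([1066, 119, 98]);


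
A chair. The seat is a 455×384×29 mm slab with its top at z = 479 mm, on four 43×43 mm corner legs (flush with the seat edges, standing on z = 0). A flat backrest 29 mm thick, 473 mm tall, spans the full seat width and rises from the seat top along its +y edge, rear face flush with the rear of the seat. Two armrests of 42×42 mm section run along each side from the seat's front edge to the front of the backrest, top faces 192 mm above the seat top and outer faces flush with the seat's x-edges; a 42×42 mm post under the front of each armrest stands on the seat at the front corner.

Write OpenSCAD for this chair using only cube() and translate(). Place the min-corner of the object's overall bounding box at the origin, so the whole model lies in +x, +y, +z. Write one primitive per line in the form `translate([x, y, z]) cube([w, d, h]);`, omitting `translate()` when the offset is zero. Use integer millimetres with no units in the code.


translate([0, 0, 450]) cube([455, 384, 29]);
cube([43, 43, 450]);
translate([412, 0, 0]) cube([43, 43, 450]);
translate([0, 341, 0]) cube([43, 43, 450]);
translate([412, 341, 0]) cube([43, 43, 450]);
translate([0, 355, 479]) cube([455, 29, 473]);
translate([0, 0, 629]) cube([42, 355, 42]);
translate([413, 0, 629]) cube([42, 355, 42]);
translate([0, 0, 479]) cube([42, 42, 150]);
translate([413, 0, 479]) cube([42, 42, 150]);


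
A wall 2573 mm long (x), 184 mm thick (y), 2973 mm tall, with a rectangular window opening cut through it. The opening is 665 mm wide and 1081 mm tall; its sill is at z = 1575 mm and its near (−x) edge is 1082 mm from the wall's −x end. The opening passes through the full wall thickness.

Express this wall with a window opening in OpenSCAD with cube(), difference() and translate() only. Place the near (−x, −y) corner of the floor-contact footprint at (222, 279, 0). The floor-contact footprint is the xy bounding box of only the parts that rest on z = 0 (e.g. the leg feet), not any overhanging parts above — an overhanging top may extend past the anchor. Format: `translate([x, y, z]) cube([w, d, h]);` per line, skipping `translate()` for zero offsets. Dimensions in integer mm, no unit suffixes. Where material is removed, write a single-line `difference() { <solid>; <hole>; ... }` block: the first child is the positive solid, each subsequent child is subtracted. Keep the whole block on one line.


difference() { translate([222, 279, 0]) cube([2573, 184, 2973]); translate([1304, 279, 1575]) cube([665, 184, 1081]); }


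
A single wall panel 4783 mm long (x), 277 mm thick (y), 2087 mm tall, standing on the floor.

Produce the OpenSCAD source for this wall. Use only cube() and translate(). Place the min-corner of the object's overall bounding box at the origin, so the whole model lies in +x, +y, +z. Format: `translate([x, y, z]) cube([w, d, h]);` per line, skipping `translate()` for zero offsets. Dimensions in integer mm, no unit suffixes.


cube([4783, 277, 2087]);


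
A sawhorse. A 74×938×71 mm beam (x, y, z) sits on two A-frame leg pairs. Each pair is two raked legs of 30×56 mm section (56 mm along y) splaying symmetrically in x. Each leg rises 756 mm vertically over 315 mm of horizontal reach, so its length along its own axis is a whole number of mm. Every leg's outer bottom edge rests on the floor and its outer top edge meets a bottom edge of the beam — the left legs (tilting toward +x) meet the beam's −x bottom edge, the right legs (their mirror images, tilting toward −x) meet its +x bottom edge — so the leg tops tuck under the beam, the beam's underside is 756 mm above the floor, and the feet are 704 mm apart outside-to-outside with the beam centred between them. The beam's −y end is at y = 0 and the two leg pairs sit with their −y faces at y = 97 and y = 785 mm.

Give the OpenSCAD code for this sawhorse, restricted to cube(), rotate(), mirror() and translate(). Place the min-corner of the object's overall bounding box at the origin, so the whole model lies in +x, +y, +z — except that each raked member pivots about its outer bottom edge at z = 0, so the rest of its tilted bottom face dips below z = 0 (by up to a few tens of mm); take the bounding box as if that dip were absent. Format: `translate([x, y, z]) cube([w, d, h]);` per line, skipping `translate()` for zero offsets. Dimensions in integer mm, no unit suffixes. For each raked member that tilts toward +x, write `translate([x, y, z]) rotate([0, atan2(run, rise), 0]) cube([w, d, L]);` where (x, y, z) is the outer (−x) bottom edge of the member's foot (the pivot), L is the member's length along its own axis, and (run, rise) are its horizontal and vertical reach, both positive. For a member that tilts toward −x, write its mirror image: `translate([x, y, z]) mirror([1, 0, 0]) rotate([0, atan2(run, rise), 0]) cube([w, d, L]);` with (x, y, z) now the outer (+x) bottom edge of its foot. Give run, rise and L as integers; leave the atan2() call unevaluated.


translate([315, 0, 756]) cube([74, 938, 71]);
translate([0, 97, 0]) rotate([0, atan2(315, 756), 0]) cube([30, 56, 819]);
translate([704, 97, 0]) mirror([1, 0, 0]) rotate([0, atan2(315, 756), 0]) cube([30, 56, 819]);
translate([0, 785, 0]) rotate([0, atan2(315, 756), 0]) cube([30, 56, 819]);
translate([704, 785, 0]) mirror([1, 0, 0]) rotate([0, atan2(315, 756), 0]) cube([30, 56, 819]);


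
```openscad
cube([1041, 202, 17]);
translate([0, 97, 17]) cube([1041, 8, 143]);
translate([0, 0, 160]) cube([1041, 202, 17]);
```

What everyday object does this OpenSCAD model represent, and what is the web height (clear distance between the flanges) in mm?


An I-beam. The web height is 143 mm.

Two wide flanges with a thin centred web — an I-beam. Overall 177 mm minus two 17 mm flanges gives a web of 177 − 2·17 = 143 mm.


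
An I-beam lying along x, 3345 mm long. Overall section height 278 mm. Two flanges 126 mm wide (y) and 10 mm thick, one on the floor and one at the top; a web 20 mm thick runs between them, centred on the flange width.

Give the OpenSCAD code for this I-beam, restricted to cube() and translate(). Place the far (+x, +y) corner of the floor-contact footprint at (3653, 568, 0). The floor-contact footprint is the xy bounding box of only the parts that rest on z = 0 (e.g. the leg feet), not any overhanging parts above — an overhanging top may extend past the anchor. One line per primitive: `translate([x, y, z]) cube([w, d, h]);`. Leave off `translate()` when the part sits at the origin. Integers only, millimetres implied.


translate([308, 442, 0]) cube([3345, 126, 10]);
translate([308, 495, 10]) cube([3345, 20, 258]);
translate([308, 442, 268]) cube([3345, 126, 10]);


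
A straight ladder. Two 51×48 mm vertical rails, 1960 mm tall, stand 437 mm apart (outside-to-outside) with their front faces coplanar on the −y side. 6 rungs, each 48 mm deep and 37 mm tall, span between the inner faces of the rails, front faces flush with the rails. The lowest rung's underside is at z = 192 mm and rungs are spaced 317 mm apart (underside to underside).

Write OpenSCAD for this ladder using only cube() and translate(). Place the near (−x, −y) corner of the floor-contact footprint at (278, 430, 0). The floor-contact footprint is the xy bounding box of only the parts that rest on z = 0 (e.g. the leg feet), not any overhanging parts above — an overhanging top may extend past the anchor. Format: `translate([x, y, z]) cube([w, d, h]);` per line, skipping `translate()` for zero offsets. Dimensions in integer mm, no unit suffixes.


translate([278, 430, 0]) cube([51, 48, 1960]);
translate([664, 430, 0]) cube([51, 48, 1960]);
translate([329, 430, 192]) cube([335, 48, 37]);
translate([329, 430, 509]) cube([335, 48, 37]);
translate([329, 430, 826]) cube([335, 48, 37]);
translate([329, 430, 1143]) cube([335, 48, 37]);
translate([329, 430, 1460]) cube([335, 48, 37]);
translate([329, 430, 1777]) cube([335, 48, 37]);


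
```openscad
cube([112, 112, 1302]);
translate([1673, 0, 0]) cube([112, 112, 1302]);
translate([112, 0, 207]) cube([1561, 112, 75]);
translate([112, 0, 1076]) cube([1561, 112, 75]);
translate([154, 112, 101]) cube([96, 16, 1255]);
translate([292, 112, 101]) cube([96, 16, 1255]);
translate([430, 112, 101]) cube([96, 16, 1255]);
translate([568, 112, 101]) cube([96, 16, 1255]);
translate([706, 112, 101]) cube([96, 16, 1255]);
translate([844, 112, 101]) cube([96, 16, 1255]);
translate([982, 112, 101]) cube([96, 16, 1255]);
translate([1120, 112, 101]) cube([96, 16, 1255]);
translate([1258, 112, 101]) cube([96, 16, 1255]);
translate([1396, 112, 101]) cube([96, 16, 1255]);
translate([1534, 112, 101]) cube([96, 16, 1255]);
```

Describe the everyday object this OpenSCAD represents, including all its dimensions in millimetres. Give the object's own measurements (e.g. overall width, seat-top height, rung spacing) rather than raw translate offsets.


A fence section. Two 112×112 mm posts, 1302 mm tall, stand on the floor with a clear span of 1561 mm between their inner faces. Two horizontal rails of 112×75 mm section span the gap between the posts with their undersides at z = 207 mm and z = 1076 mm, flush with the posts' −y face. 11 pickets, each 96 mm wide, 16 mm thick and 1255 mm tall, are fixed to the +y face of the rails with their bottoms at z = 101 mm, spaced across the span with a 42 mm gap after the −x post and between neighbouring pickets, with 43 mm left before the +x post.


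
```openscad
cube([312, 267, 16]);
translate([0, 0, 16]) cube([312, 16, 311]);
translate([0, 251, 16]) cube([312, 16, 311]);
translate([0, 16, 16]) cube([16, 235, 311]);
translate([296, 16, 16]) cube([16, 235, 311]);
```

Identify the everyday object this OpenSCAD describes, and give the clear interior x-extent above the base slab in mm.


An open box. The internal width is 280 mm.

A 312×267 base slab with four walls standing on it — an open box. The base is 312 mm wide and the walls are 16 mm thick, so the internal width is 312 − 2 × 16 = 280 mm.


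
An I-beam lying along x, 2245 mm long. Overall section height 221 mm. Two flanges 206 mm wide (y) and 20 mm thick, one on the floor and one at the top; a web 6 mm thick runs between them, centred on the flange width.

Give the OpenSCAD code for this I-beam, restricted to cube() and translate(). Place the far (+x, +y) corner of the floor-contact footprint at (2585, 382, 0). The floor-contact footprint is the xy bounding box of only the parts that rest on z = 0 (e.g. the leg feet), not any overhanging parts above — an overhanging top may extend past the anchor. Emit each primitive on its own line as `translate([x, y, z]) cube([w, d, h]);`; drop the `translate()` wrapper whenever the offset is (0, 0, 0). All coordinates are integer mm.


translate([340, 176, 0]) cube([2245, 206, 20]);
translate([340, 276, 20]) cube([2245, 6, 181]);
translate([340, 176, 201]) cube([2245, 206, 20]);


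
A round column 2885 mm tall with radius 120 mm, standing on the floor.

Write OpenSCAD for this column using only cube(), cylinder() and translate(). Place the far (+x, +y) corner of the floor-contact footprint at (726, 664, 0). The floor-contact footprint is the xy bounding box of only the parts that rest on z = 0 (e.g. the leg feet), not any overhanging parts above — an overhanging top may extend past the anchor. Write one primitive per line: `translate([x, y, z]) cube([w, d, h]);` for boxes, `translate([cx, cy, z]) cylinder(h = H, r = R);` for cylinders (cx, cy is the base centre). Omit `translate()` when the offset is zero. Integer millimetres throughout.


translate([606, 544, 0]) cylinder(h = 2885, r = 120);


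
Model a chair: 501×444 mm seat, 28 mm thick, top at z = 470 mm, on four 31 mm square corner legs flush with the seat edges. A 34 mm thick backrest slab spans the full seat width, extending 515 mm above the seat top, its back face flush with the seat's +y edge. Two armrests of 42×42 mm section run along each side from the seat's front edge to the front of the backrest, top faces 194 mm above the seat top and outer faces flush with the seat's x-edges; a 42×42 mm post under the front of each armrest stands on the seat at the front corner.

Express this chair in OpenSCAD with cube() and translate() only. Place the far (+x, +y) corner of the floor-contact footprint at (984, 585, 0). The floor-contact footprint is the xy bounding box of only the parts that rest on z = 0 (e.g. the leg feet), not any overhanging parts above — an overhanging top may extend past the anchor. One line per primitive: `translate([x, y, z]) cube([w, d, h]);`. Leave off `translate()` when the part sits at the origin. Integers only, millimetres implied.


translate([483, 141, 442]) cube([501, 444, 28]);
translate([483, 141, 0]) cube([31, 31, 442]);
translate([953, 141, 0]) cube([31, 31, 442]);
translate([483, 554, 0]) cube([31, 31, 442]);
translate([953, 554, 0]) cube([31, 31, 442]);
translate([483, 551, 470]) cube([501, 34, 515]);
translate([483, 141, 622]) cube([42, 410, 42]);
translate([942, 141, 622]) cube([42, 410, 42]);
translate([483, 141, 470]) cube([42, 42, 152]);
translate([942, 141, 470]) cube([42, 42, 152]);


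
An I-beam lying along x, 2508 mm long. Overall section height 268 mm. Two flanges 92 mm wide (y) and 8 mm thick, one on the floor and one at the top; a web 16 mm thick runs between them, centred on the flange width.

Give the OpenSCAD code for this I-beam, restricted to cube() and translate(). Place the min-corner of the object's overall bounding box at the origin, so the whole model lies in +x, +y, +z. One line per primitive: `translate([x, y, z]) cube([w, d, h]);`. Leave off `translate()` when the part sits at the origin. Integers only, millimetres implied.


cube([2508, 92, 8]);
translate([0, 38, 8]) cube([2508, 16, 252]);
translate([0, 0, 260]) cube([2508, 92, 8]);


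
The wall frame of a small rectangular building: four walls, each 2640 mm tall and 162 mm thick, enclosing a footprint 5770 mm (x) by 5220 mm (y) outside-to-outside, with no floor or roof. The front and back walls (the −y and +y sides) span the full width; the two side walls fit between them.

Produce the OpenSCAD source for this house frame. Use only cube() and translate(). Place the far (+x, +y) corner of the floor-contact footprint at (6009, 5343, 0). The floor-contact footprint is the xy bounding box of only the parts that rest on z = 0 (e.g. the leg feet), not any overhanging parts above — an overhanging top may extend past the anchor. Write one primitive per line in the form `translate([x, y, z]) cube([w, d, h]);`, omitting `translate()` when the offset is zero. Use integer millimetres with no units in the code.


translate([239, 123, 0]) cube([5770, 162, 2640]);
translate([239, 5181, 0]) cube([5770, 162, 2640]);
translate([239, 285, 0]) cube([162, 4896, 2640]);
translate([5847, 285, 0]) cube([162, 4896, 2640]);


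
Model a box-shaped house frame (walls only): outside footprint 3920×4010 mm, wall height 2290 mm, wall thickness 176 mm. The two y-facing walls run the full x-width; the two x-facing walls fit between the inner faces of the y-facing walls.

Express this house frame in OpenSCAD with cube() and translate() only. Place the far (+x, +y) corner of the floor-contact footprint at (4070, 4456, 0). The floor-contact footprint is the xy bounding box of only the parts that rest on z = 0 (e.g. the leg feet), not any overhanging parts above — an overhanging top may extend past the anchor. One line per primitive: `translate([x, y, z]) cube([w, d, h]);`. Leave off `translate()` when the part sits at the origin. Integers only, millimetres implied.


translate([150, 446, 0]) cube([3920, 176, 2290]);
translate([150, 4280, 0]) cube([3920, 176, 2290]);
translate([150, 622, 0]) cube([176, 3658, 2290]);
translate([3894, 622, 0]) cube([176, 3658, 2290]);


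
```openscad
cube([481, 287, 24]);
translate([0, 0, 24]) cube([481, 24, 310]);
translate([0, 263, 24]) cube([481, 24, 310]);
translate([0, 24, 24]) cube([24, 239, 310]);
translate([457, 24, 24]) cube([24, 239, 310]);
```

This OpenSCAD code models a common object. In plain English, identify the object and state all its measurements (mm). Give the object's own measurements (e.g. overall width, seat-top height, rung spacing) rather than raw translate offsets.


An open-topped rectangular box: outside dimensions 481×287×334 mm, with a uniform wall and base thickness of 24 mm. The base is a full 481×287 slab on the floor; four walls sit on top of the base. The front and back walls (the −y and +y sides) span the full width; the two side walls fit between them.


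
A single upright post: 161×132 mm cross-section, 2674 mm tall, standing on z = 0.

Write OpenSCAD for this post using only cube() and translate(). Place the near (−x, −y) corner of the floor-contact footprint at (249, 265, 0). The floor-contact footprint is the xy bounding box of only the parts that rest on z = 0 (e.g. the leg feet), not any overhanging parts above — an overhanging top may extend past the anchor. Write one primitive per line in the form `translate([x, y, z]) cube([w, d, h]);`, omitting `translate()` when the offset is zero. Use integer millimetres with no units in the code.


translate([249, 265, 0]) cube([161, 132, 2674]);


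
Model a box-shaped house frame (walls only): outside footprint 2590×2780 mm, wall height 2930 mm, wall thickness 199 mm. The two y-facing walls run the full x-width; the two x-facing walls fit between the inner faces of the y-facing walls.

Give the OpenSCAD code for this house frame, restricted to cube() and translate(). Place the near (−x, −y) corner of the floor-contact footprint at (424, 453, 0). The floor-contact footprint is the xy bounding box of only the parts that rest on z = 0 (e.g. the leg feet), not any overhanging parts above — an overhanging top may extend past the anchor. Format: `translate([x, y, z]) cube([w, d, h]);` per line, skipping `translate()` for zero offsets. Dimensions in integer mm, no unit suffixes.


translate([424, 453, 0]) cube([2590, 199, 2930]);
translate([424, 3034, 0]) cube([2590, 199, 2930]);
translate([424, 652, 0]) cube([199, 2382, 2930]);
translate([2815, 652, 0]) cube([199, 2382, 2930]);


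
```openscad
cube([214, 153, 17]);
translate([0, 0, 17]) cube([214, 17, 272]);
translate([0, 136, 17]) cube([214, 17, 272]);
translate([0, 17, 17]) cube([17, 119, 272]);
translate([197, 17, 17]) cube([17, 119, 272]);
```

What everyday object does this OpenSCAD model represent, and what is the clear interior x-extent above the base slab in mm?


An open box. The internal width is 180 mm.

A 214×153 base slab with four walls standing on it — an open box. The base is 214 mm wide and the walls are 17 mm thick, so the internal width is 214 − 2 × 17 = 180 mm.


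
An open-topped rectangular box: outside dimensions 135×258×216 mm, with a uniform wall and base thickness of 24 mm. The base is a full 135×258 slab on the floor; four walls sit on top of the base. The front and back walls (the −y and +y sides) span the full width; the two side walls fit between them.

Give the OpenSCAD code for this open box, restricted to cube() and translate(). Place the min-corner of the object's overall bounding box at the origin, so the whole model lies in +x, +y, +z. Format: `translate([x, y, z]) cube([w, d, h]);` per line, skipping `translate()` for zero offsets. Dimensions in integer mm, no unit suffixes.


cube([135, 258, 24]);
translate([0, 0, 24]) cube([135, 24, 192]);
translate([0, 234, 24]) cube([135, 24, 192]);
translate([0, 24, 24]) cube([24, 210, 192]);
translate([111, 24, 24]) cube([24, 210, 192]);


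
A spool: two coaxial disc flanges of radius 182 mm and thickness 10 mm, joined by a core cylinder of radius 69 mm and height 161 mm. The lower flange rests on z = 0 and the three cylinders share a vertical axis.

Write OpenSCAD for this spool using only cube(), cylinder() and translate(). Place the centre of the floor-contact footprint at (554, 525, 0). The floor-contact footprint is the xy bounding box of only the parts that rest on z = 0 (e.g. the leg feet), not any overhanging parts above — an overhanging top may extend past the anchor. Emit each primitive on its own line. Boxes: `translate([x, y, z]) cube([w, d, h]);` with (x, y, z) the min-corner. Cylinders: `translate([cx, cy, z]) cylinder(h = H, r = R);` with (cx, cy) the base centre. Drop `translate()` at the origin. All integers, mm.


translate([554, 525, 0]) cylinder(h = 10, r = 182);
translate([554, 525, 10]) cylinder(h = 161, r = 69);
translate([554, 525, 171]) cylinder(h = 10, r = 182);


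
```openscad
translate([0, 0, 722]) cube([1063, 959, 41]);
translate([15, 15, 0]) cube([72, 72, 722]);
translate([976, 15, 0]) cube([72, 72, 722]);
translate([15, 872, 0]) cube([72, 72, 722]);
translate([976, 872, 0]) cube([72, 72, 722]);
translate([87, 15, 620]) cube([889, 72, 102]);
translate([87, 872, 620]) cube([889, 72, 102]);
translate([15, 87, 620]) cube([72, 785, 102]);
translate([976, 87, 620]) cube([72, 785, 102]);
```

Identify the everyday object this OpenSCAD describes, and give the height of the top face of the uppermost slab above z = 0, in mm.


A table. The table height is 763 mm.

A 1063×959×41 slab sits at z = 722 on four 72 mm square posts — a table. The top surface is at 722 + 41 = 763 mm.


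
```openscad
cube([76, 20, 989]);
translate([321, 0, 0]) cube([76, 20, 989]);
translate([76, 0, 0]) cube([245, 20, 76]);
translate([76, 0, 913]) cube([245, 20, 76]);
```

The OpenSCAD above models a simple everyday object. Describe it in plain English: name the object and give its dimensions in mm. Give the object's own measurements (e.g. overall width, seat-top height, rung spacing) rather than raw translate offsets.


A rectangular picture frame lying in the x–z plane (depth along y). The opening is 245 mm wide (x) by 837 mm tall (z), surrounded by a border 76 mm wide on all four sides. The frame is 20 mm deep and is made of two full-height vertical stiles with two horizontal rails fitted between them.


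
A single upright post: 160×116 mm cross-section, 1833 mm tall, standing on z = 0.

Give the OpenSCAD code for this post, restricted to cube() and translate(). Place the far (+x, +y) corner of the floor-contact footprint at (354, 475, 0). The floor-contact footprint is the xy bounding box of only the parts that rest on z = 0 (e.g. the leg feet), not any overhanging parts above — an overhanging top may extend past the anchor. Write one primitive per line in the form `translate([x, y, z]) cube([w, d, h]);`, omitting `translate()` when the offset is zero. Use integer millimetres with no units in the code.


translate([194, 359, 0]) cube([160, 116, 1833]);


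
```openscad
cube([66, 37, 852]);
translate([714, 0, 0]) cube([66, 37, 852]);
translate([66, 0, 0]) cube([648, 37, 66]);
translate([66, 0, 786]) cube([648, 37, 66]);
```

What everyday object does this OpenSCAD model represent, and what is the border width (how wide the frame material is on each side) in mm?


A picture frame. The border width is 66 mm.

Four thin pieces enclosing a rectangular opening — a picture frame. The two full-height stiles are 852 mm tall; the top rail sits at z = 786 and is 66 mm tall, so the border above the opening is 852 − 786 = 66 mm, matching the stile x-width.


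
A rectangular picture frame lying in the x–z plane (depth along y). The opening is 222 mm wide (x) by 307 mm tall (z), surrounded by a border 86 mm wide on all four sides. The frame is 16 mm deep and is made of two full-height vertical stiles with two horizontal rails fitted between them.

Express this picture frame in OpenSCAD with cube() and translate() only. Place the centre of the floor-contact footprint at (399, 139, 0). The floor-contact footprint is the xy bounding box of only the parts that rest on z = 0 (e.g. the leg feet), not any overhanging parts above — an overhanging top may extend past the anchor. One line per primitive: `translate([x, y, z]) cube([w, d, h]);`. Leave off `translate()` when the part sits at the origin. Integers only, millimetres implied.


translate([202, 131, 0]) cube([86, 16, 479]);
translate([510, 131, 0]) cube([86, 16, 479]);
translate([288, 131, 0]) cube([222, 16, 86]);
translate([288, 131, 393]) cube([222, 16, 86]);


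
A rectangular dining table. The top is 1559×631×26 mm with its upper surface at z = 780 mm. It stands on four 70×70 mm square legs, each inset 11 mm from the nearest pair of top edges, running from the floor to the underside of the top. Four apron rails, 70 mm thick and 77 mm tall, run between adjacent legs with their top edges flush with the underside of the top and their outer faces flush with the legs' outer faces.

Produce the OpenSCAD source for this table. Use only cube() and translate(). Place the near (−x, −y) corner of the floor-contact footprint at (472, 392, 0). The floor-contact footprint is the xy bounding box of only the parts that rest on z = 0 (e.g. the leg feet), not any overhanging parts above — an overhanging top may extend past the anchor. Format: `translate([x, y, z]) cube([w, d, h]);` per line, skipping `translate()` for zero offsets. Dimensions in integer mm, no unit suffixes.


translate([461, 381, 754]) cube([1559, 631, 26]);
translate([472, 392, 0]) cube([70, 70, 754]);
translate([1939, 392, 0]) cube([70, 70, 754]);
translate([472, 931, 0]) cube([70, 70, 754]);
translate([1939, 931, 0]) cube([70, 70, 754]);
translate([542, 392, 677]) cube([1397, 70, 77]);
translate([542, 931, 677]) cube([1397, 70, 77]);
translate([472, 462, 677]) cube([70, 469, 77]);
translate([1939, 462, 677]) cube([70, 469, 77]);


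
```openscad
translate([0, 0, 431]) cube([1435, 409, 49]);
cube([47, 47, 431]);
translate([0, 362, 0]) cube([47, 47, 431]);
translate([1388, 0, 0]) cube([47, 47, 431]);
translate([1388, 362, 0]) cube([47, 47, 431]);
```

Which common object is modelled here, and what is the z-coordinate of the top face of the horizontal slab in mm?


A bench. The seat-top height is 480 mm.

A long slab on four corner posts — a bench. The slab sits at z = 431 with thickness 49, so the top is 431 + 49 = 480 mm.


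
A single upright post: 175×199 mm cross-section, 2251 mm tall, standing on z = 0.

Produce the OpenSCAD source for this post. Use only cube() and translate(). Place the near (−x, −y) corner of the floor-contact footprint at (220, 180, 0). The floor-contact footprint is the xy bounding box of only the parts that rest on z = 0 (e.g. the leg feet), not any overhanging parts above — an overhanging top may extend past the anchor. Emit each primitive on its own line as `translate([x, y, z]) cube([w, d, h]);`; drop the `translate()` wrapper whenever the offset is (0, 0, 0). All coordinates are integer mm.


translate([220, 180, 0]) cube([175, 199, 2251]);


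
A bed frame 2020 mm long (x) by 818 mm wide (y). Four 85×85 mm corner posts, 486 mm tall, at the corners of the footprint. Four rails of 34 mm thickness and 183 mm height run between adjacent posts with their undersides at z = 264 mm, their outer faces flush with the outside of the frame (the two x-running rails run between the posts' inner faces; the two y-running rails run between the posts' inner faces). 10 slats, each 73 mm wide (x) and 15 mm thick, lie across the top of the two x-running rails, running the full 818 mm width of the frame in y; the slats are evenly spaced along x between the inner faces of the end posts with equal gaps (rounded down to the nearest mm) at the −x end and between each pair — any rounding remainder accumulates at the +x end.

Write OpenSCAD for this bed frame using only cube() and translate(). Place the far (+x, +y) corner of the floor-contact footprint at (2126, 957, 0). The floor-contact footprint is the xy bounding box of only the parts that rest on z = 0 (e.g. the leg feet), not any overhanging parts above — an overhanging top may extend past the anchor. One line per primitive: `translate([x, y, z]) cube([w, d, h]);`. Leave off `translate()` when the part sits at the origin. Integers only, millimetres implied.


translate([106, 139, 0]) cube([85, 85, 486]);
translate([106, 872, 0]) cube([85, 85, 486]);
translate([2041, 139, 0]) cube([85, 85, 486]);
translate([2041, 872, 0]) cube([85, 85, 486]);
translate([191, 139, 264]) cube([1850, 34, 183]);
translate([191, 923, 264]) cube([1850, 34, 183]);
translate([106, 224, 264]) cube([34, 648, 183]);
translate([2092, 224, 264]) cube([34, 648, 183]);
translate([292, 139, 447]) cube([73, 818, 15]);
translate([466, 139, 447]) cube([73, 818, 15]);
translate([640, 139, 447]) cube([73, 818, 15]);
translate([814, 139, 447]) cube([73, 818, 15]);
translate([988, 139, 447]) cube([73, 818, 15]);
translate([1162, 139, 447]) cube([73, 818, 15]);
translate([1336, 139, 447]) cube([73, 818, 15]);
translate([1510, 139, 447]) cube([73, 818, 15]);
translate([1684, 139, 447]) cube([73, 818, 15]);
translate([1858, 139, 447]) cube([73, 818, 15]);


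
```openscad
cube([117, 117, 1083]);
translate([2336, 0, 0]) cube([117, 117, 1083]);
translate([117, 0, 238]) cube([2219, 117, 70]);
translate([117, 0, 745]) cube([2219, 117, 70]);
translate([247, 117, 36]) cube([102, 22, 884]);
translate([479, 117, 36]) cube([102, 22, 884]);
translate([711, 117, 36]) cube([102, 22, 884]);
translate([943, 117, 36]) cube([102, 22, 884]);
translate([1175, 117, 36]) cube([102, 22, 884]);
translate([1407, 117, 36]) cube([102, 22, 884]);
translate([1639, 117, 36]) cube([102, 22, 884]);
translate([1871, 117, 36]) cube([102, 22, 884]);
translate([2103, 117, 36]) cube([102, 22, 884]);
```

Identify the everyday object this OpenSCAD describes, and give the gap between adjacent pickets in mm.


A fence section. The picket gap is 130 mm.

Two posts, two rails, 9 pickets — a fence section. Span 2219 mm holds 9 pickets of 102 mm with 10 equal gaps: ⌊(2219 − 9·102) / 10⌋ = 130 mm.


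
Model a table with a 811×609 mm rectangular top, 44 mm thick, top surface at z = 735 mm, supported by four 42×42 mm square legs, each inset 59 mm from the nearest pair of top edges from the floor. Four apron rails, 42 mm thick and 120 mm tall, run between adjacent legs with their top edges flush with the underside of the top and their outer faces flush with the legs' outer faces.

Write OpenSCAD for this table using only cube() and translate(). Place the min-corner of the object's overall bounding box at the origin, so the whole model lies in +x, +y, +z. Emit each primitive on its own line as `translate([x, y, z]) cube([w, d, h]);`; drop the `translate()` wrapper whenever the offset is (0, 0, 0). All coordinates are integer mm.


translate([0, 0, 691]) cube([811, 609, 44]);
translate([59, 59, 0]) cube([42, 42, 691]);
translate([710, 59, 0]) cube([42, 42, 691]);
translate([59, 508, 0]) cube([42, 42, 691]);
translate([710, 508, 0]) cube([42, 42, 691]);
translate([101, 59, 571]) cube([609, 42, 120]);
translate([101, 508, 571]) cube([609, 42, 120]);
translate([59, 101, 571]) cube([42, 407, 120]);
translate([710, 101, 571]) cube([42, 407, 120]);


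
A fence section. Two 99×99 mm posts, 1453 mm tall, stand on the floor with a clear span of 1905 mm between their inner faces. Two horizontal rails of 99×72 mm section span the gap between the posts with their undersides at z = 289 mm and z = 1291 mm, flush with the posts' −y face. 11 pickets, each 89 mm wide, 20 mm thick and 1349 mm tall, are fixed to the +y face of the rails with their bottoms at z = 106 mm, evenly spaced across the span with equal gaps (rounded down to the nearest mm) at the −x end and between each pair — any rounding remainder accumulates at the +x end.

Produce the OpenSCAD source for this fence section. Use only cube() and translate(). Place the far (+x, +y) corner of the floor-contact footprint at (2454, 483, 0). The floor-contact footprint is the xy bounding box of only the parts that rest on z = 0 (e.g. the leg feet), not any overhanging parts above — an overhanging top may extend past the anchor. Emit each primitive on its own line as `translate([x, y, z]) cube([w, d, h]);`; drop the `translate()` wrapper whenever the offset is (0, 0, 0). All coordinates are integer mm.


translate([351, 384, 0]) cube([99, 99, 1453]);
translate([2355, 384, 0]) cube([99, 99, 1453]);
translate([450, 384, 289]) cube([1905, 99, 72]);
translate([450, 384, 1291]) cube([1905, 99, 72]);
translate([527, 483, 106]) cube([89, 20, 1349]);
translate([693, 483, 106]) cube([89, 20, 1349]);
translate([859, 483, 106]) cube([89, 20, 1349]);
translate([1025, 483, 106]) cube([89, 20, 1349]);
translate([1191, 483, 106]) cube([89, 20, 1349]);
translate([1357, 483, 106]) cube([89, 20, 1349]);
translate([1523, 483, 106]) cube([89, 20, 1349]);
translate([1689, 483, 106]) cube([89, 20, 1349]);
translate([1855, 483, 106]) cube([89, 20, 1349]);
translate([2021, 483, 106]) cube([89, 20, 1349]);
translate([2187, 483, 106]) cube([89, 20, 1349]);


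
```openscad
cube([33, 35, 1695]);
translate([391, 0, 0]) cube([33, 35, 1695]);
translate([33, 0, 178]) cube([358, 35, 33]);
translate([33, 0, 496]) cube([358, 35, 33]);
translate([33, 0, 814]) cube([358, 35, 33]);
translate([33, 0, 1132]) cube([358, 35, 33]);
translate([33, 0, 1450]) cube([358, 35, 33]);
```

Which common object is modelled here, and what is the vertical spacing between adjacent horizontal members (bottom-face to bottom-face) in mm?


A ladder. The rung spacing is 318 mm.

Two tall 33×35 posts with 5 short bars between them — a ladder. Adjacent rungs sit at z = 178 and z = 496, so the spacing is 496 − 178 = 318 mm.


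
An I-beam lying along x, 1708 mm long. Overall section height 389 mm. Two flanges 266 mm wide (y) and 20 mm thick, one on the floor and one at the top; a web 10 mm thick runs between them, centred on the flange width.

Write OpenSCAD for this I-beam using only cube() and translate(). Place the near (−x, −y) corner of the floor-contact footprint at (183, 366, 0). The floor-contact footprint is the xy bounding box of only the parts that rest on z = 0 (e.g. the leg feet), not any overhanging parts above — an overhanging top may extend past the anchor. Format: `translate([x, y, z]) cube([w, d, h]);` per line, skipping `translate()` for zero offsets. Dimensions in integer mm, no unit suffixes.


translate([183, 366, 0]) cube([1708, 266, 20]);
translate([183, 494, 20]) cube([1708, 10, 349]);
translate([183, 366, 369]) cube([1708, 266, 20]);


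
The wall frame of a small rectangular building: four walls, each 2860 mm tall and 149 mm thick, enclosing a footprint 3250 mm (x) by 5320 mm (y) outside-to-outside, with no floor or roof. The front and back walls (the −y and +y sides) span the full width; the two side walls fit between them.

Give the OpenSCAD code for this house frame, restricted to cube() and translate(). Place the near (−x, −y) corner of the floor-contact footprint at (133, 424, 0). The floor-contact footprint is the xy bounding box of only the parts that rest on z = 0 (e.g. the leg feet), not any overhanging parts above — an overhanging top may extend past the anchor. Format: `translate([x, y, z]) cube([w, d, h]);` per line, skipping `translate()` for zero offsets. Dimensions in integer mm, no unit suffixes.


translate([133, 424, 0]) cube([3250, 149, 2860]);
translate([133, 5595, 0]) cube([3250, 149, 2860]);
translate([133, 573, 0]) cube([149, 5022, 2860]);
translate([3234, 573, 0]) cube([149, 5022, 2860]);


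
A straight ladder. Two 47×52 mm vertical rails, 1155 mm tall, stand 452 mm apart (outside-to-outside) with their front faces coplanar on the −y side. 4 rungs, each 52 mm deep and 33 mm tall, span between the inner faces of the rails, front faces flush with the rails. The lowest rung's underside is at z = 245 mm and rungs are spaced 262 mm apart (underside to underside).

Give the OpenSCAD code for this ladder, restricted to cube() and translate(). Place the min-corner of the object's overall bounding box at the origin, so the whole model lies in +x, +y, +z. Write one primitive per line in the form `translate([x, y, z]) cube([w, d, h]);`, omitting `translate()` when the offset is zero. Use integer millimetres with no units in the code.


cube([47, 52, 1155]);
translate([405, 0, 0]) cube([47, 52, 1155]);
translate([47, 0, 245]) cube([358, 52, 33]);
translate([47, 0, 507]) cube([358, 52, 33]);
translate([47, 0, 769]) cube([358, 52, 33]);
translate([47, 0, 1031]) cube([358, 52, 33]);


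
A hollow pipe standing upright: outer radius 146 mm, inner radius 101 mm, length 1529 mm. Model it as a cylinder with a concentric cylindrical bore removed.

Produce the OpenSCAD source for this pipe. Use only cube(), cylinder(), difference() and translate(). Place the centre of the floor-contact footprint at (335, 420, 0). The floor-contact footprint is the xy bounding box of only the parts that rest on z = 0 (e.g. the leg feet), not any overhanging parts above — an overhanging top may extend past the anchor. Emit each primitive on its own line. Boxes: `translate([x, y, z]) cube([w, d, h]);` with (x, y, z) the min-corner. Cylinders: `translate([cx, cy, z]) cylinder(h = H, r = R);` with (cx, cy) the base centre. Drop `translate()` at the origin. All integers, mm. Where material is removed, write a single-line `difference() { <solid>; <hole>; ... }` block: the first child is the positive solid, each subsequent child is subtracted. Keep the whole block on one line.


difference() { translate([335, 420, 0]) cylinder(h = 1529, r = 146); translate([335, 420, 0]) cylinder(h = 1529, r = 101); }


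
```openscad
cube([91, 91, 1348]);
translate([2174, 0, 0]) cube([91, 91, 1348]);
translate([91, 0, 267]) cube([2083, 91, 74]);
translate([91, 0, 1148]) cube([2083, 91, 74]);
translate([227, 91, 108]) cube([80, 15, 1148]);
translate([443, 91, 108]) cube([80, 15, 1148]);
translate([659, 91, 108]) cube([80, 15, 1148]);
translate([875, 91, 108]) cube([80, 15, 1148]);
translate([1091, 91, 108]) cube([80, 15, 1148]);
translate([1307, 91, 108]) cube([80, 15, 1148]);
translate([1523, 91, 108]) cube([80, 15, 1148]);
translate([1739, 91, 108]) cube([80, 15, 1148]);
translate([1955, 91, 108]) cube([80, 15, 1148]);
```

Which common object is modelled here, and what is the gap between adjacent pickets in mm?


A fence section. The picket gap is 136 mm.

Two posts, two rails, 9 pickets — a fence section. Span 2083 mm holds 9 pickets of 80 mm with 10 equal gaps: ⌊(2083 − 9·80) / 10⌋ = 136 mm.
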